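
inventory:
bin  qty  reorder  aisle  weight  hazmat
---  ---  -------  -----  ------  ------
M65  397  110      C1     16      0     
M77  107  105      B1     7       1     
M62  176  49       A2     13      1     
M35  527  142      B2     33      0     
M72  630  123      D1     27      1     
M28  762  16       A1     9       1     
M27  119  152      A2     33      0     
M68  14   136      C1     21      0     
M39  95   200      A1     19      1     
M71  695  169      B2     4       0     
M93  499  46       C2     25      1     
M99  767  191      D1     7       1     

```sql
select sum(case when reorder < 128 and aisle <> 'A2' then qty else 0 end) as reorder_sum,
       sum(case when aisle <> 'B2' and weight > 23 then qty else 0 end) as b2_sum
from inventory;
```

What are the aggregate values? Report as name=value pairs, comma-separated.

[reorder_sum: reorder < 128 and aisle <> 'A2']
bin=M65: ✓ → 397
bin=M77: ✓ → 107
bin=M62: ✗
bin=M35: ✗
bin=M72: ✓ → 630
bin=M28: ✓ → 762
bin=M27: ✗
bin=M68: ✗
bin=M39: ✗
bin=M71: ✗
bin=M93: ✓ → 499
bin=M99: ✗
reorder_sum = 397 + 107 + 630 + 762 + 499 = 2395
—
[b2_sum: aisle <> 'B2' and weight > 23]
bin=M65: ✗
bin=M77: ✗
bin=M62: ✗
bin=M35: ✗
bin=M72: ✓ → 630
bin=M28: ✗
bin=M27: ✓ → 119
bin=M68: ✗
bin=M39: ✗
bin=M71: ✗
bin=M93: ✓ → 499
bin=M99: ✗
b2_sum = 630 + 119 + 499 = 1248

reorder_sum=2395, b2_sum=1248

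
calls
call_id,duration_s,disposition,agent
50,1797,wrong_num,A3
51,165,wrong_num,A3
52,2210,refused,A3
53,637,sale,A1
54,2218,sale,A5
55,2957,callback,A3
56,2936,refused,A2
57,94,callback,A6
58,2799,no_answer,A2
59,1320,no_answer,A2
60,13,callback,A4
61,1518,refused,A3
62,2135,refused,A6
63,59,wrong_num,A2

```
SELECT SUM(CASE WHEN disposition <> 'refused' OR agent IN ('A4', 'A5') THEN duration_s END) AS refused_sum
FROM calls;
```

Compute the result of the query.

call_id=50: ✓ → 1797
call_id=51: ✓ → 165
call_id=52: ✗
call_id=53: ✓ → 637
call_id=54: ✓ → 2218
call_id=55: ✓ → 2957
call_id=56: ✗
call_id=57: ✓ → 94
call_id=58: ✓ → 2799
call_id=59: ✓ → 1320
call_id=60: ✓ → 13
call_id=61: ✗
call_id=62: ✗
call_id=63: ✓ → 59
refused_sum = 1797 + 165 + 637 + 2218 + 2957 + 94 + 2799 + 1320 + 13 + 59 = 12059

12059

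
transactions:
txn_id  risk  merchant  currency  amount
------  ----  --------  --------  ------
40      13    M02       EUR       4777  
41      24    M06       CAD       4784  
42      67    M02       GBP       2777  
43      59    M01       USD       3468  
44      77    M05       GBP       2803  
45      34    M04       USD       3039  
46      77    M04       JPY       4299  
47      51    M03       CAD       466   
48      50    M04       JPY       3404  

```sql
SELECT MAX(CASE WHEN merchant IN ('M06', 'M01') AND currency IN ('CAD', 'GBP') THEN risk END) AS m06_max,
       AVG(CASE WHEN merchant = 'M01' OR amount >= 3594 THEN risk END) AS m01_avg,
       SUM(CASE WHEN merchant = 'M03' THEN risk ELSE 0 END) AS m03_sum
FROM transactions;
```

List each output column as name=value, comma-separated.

[m06_max: merchant IN ('M06', 'M01') AND currency IN ('CAD', 'GBP')]
txn_id=40: ✗
txn_id=41: ✓ → 24
txn_id=42: ✗
txn_id=43: ✗
txn_id=44: ✗
txn_id=45: ✗
txn_id=46: ✗
txn_id=47: ✗
txn_id=48: ✗
m06_max = MAX(24) = 24
—
[m01_avg: merchant = 'M01' OR amount >= 3594]
txn_id=40: ✓ → 13
txn_id=41: ✓ → 24
txn_id=42: ✗
txn_id=43: ✓ → 59
txn_id=44: ✗
txn_id=45: ✗
txn_id=46: ✓ → 77
txn_id=47: ✗
txn_id=48: ✗
m01_avg = (13 + 24 + 59 + 77) / 4 = 43.25
—
[m03_sum: merchant = 'M03']
txn_id=40: ✗
txn_id=41: ✗
txn_id=42: ✗
txn_id=43: ✗
txn_id=44: ✗
txn_id=45: ✗
txn_id=46: ✗
txn_id=47: ✓ → 51
txn_id=48: ✗
m03_sum = 51

m06_max=24, m01_avg=43.25, m03_sum=51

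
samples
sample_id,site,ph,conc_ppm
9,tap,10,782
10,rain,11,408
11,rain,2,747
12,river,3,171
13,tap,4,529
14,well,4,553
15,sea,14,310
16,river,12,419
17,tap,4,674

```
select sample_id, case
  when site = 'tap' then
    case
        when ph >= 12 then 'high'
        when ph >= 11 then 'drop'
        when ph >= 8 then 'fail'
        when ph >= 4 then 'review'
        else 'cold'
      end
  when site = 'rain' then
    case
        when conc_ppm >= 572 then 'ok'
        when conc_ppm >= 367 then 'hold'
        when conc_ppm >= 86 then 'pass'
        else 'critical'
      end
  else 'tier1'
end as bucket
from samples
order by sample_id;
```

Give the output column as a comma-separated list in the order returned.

fail, hold, ok, tier1, review, tier1, tier1, tier1, review

sample_id=9: site='tap' → inner[ph >= 8] → fail
sample_id=10: site='rain' → inner[conc_ppm >= 367] → hold
sample_id=11: site='rain' → inner[conc_ppm >= 572] → ok
sample_id=12: site='river' → outer ELSE → tier1
sample_id=13: site='tap' → inner[ph >= 4] → review
sample_id=14: site='well' → outer ELSE → tier1
sample_id=15: site='sea' → outer ELSE → tier1
sample_id=16: site='river' → outer ELSE → tier1
sample_id=17: site='tap' → inner[ph >= 4] → review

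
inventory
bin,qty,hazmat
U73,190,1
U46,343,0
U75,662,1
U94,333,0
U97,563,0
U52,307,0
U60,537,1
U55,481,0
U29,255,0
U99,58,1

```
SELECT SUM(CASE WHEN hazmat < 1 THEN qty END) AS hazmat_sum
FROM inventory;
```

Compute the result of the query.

bin=U73: ✗
bin=U46: ✓ → 343
bin=U75: ✗
bin=U94: ✓ → 333
bin=U97: ✓ → 563
bin=U52: ✓ → 307
bin=U60: ✗
bin=U55: ✓ → 481
bin=U29: ✓ → 255
bin=U99: ✗
hazmat_sum = 343 + 333 + 563 + 307 + 481 + 255 = 2282

2282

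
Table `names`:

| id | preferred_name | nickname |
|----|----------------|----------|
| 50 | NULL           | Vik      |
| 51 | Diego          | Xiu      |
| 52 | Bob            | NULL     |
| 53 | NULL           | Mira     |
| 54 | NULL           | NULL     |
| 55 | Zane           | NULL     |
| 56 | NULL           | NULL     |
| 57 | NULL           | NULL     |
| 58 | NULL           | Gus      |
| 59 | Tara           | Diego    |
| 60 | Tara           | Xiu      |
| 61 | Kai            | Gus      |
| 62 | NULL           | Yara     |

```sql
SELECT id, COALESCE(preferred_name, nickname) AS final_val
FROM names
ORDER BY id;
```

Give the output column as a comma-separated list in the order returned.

Vik, Diego, Bob, Mira, NULL, Zane, NULL, NULL, Gus, Tara, Tara, Kai, Yara

id=50: preferred_name=NULL, nickname=Vik → Vik
id=51: preferred_name=Diego → Diego
id=52: preferred_name=Bob → Bob
id=53: preferred_name=NULL, nickname=Mira → Mira
id=54: preferred_name=NULL, nickname=NULL (all NULL) → NULL
id=55: preferred_name=Zane → Zane
id=56: preferred_name=NULL, nickname=NULL (all NULL) → NULL
id=57: preferred_name=NULL, nickname=NULL (all NULL) → NULL
id=58: preferred_name=NULL, nickname=Gus → Gus
id=59: preferred_name=Tara → Tara
id=60: preferred_name=Tara → Tara
id=61: preferred_name=Kai → Kai
id=62: preferred_name=NULL, nickname=Yara → Yara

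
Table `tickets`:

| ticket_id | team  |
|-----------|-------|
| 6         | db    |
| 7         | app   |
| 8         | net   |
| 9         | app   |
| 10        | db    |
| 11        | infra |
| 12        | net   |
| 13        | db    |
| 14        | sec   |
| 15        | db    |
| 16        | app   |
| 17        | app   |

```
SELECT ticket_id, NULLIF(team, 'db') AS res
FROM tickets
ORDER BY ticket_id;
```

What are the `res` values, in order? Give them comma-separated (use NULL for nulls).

NULL, app, net, app, NULL, infra, net, NULL, sec, NULL, app, app

ticket_id=6: team=db vs db: equal → NULL
ticket_id=7: team=app vs db: differ → app
ticket_id=8: team=net vs db: differ → net
ticket_id=9: team=app vs db: differ → app
ticket_id=10: team=db vs db: equal → NULL
ticket_id=11: team=infra vs db: differ → infra
ticket_id=12: team=net vs db: differ → net
ticket_id=13: team=db vs db: equal → NULL
ticket_id=14: team=sec vs db: differ → sec
ticket_id=15: team=db vs db: equal → NULL
ticket_id=16: team=app vs db: differ → app
ticket_id=17: team=app vs db: differ → app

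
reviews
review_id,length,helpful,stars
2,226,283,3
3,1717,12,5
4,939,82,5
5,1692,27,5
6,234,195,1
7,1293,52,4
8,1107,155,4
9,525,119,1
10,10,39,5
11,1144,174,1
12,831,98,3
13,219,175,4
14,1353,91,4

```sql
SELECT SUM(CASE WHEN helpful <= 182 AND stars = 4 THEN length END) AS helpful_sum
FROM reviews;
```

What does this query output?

3972

review_id=2: ✗
review_id=3: ✗
review_id=4: ✗
review_id=5: ✗
review_id=6: ✗
review_id=7: ✓ → 1293
review_id=8: ✓ → 1107
review_id=9: ✗
review_id=10: ✗
review_id=11: ✗
review_id=12: ✗
review_id=13: ✓ → 219
review_id=14: ✓ → 1353
helpful_sum = 1293 + 1107 + 219 + 1353 = 3972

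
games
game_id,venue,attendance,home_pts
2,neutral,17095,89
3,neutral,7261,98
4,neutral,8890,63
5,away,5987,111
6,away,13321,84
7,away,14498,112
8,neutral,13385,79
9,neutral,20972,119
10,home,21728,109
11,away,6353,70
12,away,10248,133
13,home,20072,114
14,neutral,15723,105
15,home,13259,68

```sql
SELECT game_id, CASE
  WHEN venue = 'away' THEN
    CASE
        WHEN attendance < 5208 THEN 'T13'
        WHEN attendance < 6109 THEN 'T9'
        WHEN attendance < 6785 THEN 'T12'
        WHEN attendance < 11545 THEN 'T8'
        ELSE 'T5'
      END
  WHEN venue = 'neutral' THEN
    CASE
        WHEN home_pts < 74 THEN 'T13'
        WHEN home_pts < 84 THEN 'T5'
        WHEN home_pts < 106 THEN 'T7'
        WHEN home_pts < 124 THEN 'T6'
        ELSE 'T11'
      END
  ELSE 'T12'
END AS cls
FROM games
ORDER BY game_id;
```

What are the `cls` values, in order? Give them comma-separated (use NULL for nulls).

T7, T7, T13, T9, T5, T5, T5, T6, T12, T12, T8, T12, T7, T12

game_id=2: venue='neutral' → inner[home_pts < 106] → T7
game_id=3: venue='neutral' → inner[home_pts < 106] → T7
game_id=4: venue='neutral' → inner[home_pts < 74] → T13
game_id=5: venue='away' → inner[attendance < 6109] → T9
game_id=6: venue='away' → inner[ELSE] → T5
game_id=7: venue='away' → inner[ELSE] → T5
game_id=8: venue='neutral' → inner[home_pts < 84] → T5
game_id=9: venue='neutral' → inner[home_pts < 124] → T6
game_id=10: venue='home' → outer ELSE → T12
game_id=11: venue='away' → inner[attendance < 6785] → T12
game_id=12: venue='away' → inner[attendance < 11545] → T8
game_id=13: venue='home' → outer ELSE → T12
game_id=14: venue='neutral' → inner[home_pts < 106] → T7
game_id=15: venue='home' → outer ELSE → T12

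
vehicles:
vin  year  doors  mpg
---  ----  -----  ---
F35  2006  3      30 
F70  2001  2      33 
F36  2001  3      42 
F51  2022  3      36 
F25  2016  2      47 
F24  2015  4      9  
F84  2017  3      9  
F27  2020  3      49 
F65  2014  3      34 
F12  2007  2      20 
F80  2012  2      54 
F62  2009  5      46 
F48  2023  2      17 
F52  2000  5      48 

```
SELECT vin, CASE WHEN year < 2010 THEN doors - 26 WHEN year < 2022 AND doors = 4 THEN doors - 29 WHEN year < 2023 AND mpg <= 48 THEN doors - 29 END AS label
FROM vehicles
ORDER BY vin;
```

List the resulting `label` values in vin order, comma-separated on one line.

vin=F12: year < 2010 → -24
vin=F24: year < 2022 AND doors = 4 → -25
vin=F25: year < 2023 AND mpg <= 48 → -27
vin=F27: (no match → NULL) → NULL
vin=F35: year < 2010 → -23
vin=F36: year < 2010 → -23
vin=F48: (no match → NULL) → NULL
vin=F51: year < 2023 AND mpg <= 48 → -26
vin=F52: year < 2010 → -21
vin=F62: year < 2010 → -21
vin=F65: year < 2023 AND mpg <= 48 → -26
vin=F70: year < 2010 → -24
vin=F80: (no match → NULL) → NULL
vin=F84: year < 2023 AND mpg <= 48 → -26

-24, -25, -27, NULL, -23, -23, NULL, -26, -21, -21, -26, -24, NULL, -26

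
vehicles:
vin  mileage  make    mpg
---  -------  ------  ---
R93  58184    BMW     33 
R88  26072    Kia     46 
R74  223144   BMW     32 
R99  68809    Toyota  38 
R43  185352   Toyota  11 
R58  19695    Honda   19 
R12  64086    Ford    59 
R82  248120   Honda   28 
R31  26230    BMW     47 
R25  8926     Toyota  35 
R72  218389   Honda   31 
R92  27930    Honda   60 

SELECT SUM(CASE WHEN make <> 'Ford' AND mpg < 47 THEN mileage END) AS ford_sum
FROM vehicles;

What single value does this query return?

vin=R93: ✓ → 58184
vin=R88: ✓ → 26072
vin=R74: ✓ → 223144
vin=R99: ✓ → 68809
vin=R43: ✓ → 185352
vin=R58: ✓ → 19695
vin=R12: ✗
vin=R82: ✓ → 248120
vin=R31: ✗
vin=R25: ✓ → 8926
vin=R72: ✓ → 218389
vin=R92: ✗
ford_sum = 58184 + 26072 + 223144 + 68809 + 185352 + 19695 + 248120 + 8926 + 218389 = 1056691

1056691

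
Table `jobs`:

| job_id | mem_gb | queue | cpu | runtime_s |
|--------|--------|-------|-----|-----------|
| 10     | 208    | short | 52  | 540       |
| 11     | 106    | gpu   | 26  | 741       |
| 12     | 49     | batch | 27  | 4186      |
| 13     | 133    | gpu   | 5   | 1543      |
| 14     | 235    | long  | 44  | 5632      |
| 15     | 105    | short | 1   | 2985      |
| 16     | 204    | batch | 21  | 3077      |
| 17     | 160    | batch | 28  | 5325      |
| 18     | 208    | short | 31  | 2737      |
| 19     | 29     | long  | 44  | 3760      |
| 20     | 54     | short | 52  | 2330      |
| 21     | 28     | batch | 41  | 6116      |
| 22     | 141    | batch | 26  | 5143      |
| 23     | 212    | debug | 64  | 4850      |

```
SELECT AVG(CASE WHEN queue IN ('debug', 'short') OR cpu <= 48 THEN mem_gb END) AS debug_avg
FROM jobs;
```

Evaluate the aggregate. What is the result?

job_id=10: ✓ → 208
job_id=11: ✓ → 106
job_id=12: ✓ → 49
job_id=13: ✓ → 133
job_id=14: ✓ → 235
job_id=15: ✓ → 105
job_id=16: ✓ → 204
job_id=17: ✓ → 160
job_id=18: ✓ → 208
job_id=19: ✓ → 29
job_id=20: ✓ → 54
job_id=21: ✓ → 28
job_id=22: ✓ → 141
job_id=23: ✓ → 212
debug_avg = (208 + 106 + 49 + 133 + 235 + 105 + 204 + 160 + 208 + 29 + 54 + 28 + 141 + 212) / 14 = 133.7142857143

133.7142857143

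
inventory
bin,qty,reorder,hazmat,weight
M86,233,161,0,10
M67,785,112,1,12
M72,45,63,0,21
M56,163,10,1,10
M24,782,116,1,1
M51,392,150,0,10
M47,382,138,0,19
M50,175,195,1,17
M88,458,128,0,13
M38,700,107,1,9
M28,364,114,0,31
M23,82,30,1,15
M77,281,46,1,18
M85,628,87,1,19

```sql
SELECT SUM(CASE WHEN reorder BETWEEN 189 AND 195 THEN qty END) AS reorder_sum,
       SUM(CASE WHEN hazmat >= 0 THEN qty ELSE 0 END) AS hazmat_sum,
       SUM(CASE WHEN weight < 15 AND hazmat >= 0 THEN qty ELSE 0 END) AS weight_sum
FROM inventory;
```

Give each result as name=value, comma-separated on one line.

reorder_sum=175, hazmat_sum=5470, weight_sum=3513

[reorder_sum: reorder BETWEEN 189 AND 195]
bin=M86: ✗
bin=M67: ✗
bin=M72: ✗
bin=M56: ✗
bin=M24: ✗
bin=M51: ✗
bin=M47: ✗
bin=M50: ✓ → 175
bin=M88: ✗
bin=M38: ✗
bin=M28: ✗
bin=M23: ✗
bin=M77: ✗
bin=M85: ✗
reorder_sum = 175
—
[hazmat_sum: hazmat >= 0]
bin=M86: ✓ → 233
bin=M67: ✓ → 785
bin=M72: ✓ → 45
bin=M56: ✓ → 163
bin=M24: ✓ → 782
bin=M51: ✓ → 392
bin=M47: ✓ → 382
bin=M50: ✓ → 175
bin=M88: ✓ → 458
bin=M38: ✓ → 700
bin=M28: ✓ → 364
bin=M23: ✓ → 82
bin=M77: ✓ → 281
bin=M85: ✓ → 628
hazmat_sum = 233 + 785 + 45 + 163 + 782 + 392 + 382 + 175 + 458 + 700 + 364 + 82 + 281 + 628 = 5470
—
[weight_sum: weight < 15 AND hazmat >= 0]
bin=M86: ✓ → 233
bin=M67: ✓ → 785
bin=M72: ✗
bin=M56: ✓ → 163
bin=M24: ✓ → 782
bin=M51: ✓ → 392
bin=M47: ✗
bin=M50: ✗
bin=M88: ✓ → 458
bin=M38: ✓ → 700
bin=M28: ✗
bin=M23: ✗
bin=M77: ✗
bin=M85: ✗
weight_sum = 233 + 785 + 163 + 782 + 392 + 458 + 700 = 3513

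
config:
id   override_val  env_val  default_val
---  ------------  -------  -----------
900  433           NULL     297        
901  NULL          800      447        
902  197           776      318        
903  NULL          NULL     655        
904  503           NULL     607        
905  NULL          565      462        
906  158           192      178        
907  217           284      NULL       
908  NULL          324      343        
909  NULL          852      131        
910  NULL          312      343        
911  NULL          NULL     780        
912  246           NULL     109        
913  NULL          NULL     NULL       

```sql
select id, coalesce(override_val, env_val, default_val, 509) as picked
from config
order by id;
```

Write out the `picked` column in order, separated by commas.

id=900: override_val=433 → 433
id=901: override_val=NULL, env_val=800 → 800
id=902: override_val=197 → 197
id=903: override_val=NULL, env_val=NULL, default_val=655 → 655
id=904: override_val=503 → 503
id=905: override_val=NULL, env_val=565 → 565
id=906: override_val=158 → 158
id=907: override_val=217 → 217
id=908: override_val=NULL, env_val=324 → 324
id=909: override_val=NULL, env_val=852 → 852
id=910: override_val=NULL, env_val=312 → 312
id=911: override_val=NULL, env_val=NULL, default_val=780 → 780
id=912: override_val=246 → 246
id=913: override_val=NULL, env_val=NULL, default_val=NULL, → literal 509 → 509

433, 800, 197, 655, 503, 565, 158, 217, 324, 852, 312, 780, 246, 509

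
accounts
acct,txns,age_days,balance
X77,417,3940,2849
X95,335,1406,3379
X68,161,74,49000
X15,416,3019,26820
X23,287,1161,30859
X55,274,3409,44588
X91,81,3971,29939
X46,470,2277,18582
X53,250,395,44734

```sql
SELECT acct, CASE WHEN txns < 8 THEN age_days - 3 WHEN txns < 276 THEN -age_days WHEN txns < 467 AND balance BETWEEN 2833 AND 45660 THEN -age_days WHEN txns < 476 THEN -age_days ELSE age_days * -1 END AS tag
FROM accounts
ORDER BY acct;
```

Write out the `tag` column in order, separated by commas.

-3019, -1161, -2277, -395, -3409, -74, -3940, -3971, -1406

acct=X15: txns < 467 AND balance BETWEEN 2833 AND 45660 → -3019
acct=X23: txns < 467 AND balance BETWEEN 2833 AND 45660 → -1161
acct=X46: txns < 476 → -2277
acct=X53: txns < 276 → -395
acct=X55: txns < 276 → -3409
acct=X68: txns < 276 → -74
acct=X77: txns < 467 AND balance BETWEEN 2833 AND 45660 → -3940
acct=X91: txns < 276 → -3971
acct=X95: txns < 467 AND balance BETWEEN 2833 AND 45660 → -1406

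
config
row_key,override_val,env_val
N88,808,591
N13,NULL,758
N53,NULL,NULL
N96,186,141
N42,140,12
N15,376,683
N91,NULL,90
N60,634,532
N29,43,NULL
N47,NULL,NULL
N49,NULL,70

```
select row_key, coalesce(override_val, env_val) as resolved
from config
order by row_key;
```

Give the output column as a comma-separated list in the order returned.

758, 376, 43, 140, NULL, 70, NULL, 634, 808, 90, 186

row_key=N13: override_val=NULL, env_val=758 → 758
row_key=N15: override_val=376 → 376
row_key=N29: override_val=43 → 43
row_key=N42: override_val=140 → 140
row_key=N47: override_val=NULL, env_val=NULL (all NULL) → NULL
row_key=N49: override_val=NULL, env_val=70 → 70
row_key=N53: override_val=NULL, env_val=NULL (all NULL) → NULL
row_key=N60: override_val=634 → 634
row_key=N88: override_val=808 → 808
row_key=N91: override_val=NULL, env_val=90 → 90
row_key=N96: override_val=186 → 186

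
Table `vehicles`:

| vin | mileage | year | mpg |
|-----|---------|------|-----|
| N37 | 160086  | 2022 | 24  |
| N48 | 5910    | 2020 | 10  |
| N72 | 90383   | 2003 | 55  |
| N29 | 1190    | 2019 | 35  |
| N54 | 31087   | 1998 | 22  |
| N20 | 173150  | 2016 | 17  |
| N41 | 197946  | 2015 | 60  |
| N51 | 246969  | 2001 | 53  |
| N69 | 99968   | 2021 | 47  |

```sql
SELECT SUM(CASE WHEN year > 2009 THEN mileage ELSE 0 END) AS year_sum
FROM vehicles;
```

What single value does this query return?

638250

vin=N37: ✓ → 160086
vin=N48: ✓ → 5910
vin=N72: ✗
vin=N29: ✓ → 1190
vin=N54: ✗
vin=N20: ✓ → 173150
vin=N41: ✓ → 197946
vin=N51: ✗
vin=N69: ✓ → 99968
year_sum = 160086 + 5910 + 1190 + 173150 + 197946 + 99968 = 638250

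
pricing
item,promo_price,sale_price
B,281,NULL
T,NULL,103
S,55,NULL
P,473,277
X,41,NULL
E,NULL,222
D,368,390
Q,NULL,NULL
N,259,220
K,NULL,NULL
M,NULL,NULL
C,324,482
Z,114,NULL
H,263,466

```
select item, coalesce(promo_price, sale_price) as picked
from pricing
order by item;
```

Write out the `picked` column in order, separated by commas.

item=B: promo_price=281 → 281
item=C: promo_price=324 → 324
item=D: promo_price=368 → 368
item=E: promo_price=NULL, sale_price=222 → 222
item=H: promo_price=263 → 263
item=K: promo_price=NULL, sale_price=NULL (all NULL) → NULL
item=M: promo_price=NULL, sale_price=NULL (all NULL) → NULL
item=N: promo_price=259 → 259
item=P: promo_price=473 → 473
item=Q: promo_price=NULL, sale_price=NULL (all NULL) → NULL
item=S: promo_price=55 → 55
item=T: promo_price=NULL, sale_price=103 → 103
item=X: promo_price=41 → 41
item=Z: promo_price=114 → 114

281, 324, 368, 222, 263, NULL, NULL, 259, 473, NULL, 55, 103, 41, 114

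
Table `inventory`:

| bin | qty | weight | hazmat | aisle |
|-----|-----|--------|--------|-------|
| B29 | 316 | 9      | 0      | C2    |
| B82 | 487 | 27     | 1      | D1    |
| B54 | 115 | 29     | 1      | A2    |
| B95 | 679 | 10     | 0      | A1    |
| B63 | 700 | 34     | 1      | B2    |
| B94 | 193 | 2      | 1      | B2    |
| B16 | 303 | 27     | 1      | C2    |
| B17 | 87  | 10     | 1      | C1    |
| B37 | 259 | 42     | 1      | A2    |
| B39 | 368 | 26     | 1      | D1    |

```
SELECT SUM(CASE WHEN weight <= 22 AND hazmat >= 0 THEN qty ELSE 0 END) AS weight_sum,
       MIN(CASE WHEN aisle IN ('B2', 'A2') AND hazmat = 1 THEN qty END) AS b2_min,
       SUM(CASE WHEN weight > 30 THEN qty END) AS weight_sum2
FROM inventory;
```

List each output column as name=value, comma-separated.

weight_sum=1275, b2_min=115, weight_sum2=959

[weight_sum: weight <= 22 AND hazmat >= 0]
bin=B29: ✓ → 316
bin=B82: ✗
bin=B54: ✗
bin=B95: ✓ → 679
bin=B63: ✗
bin=B94: ✓ → 193
bin=B16: ✗
bin=B17: ✓ → 87
bin=B37: ✗
bin=B39: ✗
weight_sum = 316 + 679 + 193 + 87 = 1275
—
[b2_min: aisle IN ('B2', 'A2') AND hazmat = 1]
bin=B29: ✗
bin=B82: ✗
bin=B54: ✓ → 115
bin=B95: ✗
bin=B63: ✓ → 700
bin=B94: ✓ → 193
bin=B16: ✗
bin=B17: ✗
bin=B37: ✓ → 259
bin=B39: ✗
b2_min = MIN(115, 700, 193, 259) = 115
—
[weight_sum2: weight > 30]
bin=B29: ✗
bin=B82: ✗
bin=B54: ✗
bin=B95: ✗
bin=B63: ✓ → 700
bin=B94: ✗
bin=B16: ✗
bin=B17: ✗
bin=B37: ✓ → 259
bin=B39: ✗
weight_sum2 = 700 + 259 = 959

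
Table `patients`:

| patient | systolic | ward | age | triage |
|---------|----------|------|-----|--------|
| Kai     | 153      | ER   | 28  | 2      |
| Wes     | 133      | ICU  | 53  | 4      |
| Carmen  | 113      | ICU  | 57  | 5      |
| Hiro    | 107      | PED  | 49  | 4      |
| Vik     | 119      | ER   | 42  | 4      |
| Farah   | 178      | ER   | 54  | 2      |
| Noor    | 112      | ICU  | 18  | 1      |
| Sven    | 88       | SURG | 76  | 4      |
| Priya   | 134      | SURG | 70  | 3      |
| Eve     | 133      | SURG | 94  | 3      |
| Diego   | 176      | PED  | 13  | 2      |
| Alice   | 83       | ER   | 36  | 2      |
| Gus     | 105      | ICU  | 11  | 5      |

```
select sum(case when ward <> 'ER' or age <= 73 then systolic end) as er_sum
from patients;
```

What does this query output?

1634

patient=Kai: ✓ → 153
patient=Wes: ✓ → 133
patient=Carmen: ✓ → 113
patient=Hiro: ✓ → 107
patient=Vik: ✓ → 119
patient=Farah: ✓ → 178
patient=Noor: ✓ → 112
patient=Sven: ✓ → 88
patient=Priya: ✓ → 134
patient=Eve: ✓ → 133
patient=Diego: ✓ → 176
patient=Alice: ✓ → 83
patient=Gus: ✓ → 105
er_sum = 153 + 133 + 113 + 107 + 119 + 178 + 112 + 88 + 134 + 133 + 176 + 83 + 105 = 1634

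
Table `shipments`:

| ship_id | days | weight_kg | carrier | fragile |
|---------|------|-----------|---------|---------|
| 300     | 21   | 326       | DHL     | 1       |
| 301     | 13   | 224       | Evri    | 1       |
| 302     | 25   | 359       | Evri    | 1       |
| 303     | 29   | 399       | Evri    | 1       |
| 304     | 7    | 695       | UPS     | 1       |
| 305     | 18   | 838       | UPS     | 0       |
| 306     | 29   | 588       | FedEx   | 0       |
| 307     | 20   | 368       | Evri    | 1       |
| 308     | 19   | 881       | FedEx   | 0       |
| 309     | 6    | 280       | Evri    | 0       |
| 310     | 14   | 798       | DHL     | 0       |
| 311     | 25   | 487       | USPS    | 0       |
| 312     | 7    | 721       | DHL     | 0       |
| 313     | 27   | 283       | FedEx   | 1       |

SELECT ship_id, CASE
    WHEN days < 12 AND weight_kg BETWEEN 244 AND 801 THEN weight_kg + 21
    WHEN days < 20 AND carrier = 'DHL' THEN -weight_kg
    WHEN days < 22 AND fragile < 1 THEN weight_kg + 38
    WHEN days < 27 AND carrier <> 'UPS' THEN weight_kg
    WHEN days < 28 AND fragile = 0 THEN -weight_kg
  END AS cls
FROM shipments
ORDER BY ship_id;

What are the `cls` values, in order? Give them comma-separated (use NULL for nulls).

ship_id=300: days < 27 AND carrier <> 'UPS' → 326
ship_id=301: days < 27 AND carrier <> 'UPS' → 224
ship_id=302: days < 27 AND carrier <> 'UPS' → 359
ship_id=303: (no match → NULL) → NULL
ship_id=304: days < 12 AND weight_kg BETWEEN 244 AND 801 → 716
ship_id=305: days < 22 AND fragile < 1 → 876
ship_id=306: (no match → NULL) → NULL
ship_id=307: days < 27 AND carrier <> 'UPS' → 368
ship_id=308: days < 22 AND fragile < 1 → 919
ship_id=309: days < 12 AND weight_kg BETWEEN 244 AND 801 → 301
ship_id=310: days < 20 AND carrier = 'DHL' → -798
ship_id=311: days < 27 AND carrier <> 'UPS' → 487
ship_id=312: days < 12 AND weight_kg BETWEEN 244 AND 801 → 742
ship_id=313: (no match → NULL) → NULL

326, 224, 359, NULL, 716, 876, NULL, 368, 919, 301, -798, 487, 742, NULL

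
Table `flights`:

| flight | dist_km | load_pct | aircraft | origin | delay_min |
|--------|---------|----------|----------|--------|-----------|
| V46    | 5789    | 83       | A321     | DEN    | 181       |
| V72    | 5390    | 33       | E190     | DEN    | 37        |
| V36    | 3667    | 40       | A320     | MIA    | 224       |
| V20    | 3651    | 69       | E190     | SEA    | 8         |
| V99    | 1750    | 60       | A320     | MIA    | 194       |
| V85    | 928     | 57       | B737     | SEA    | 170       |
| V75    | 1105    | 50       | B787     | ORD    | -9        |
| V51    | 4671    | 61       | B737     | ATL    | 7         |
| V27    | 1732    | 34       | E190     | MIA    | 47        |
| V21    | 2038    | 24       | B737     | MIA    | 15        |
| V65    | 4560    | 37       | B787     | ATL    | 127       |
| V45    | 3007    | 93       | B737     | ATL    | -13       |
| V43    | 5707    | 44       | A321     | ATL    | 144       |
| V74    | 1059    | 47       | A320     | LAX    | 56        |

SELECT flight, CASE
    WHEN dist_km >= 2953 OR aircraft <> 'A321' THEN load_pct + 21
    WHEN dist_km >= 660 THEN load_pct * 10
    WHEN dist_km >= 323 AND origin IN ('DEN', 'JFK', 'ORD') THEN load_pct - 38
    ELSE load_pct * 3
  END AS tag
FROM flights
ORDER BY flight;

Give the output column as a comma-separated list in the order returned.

flight=V20: dist_km >= 2953 OR aircraft <> 'A321' → 90
flight=V21: dist_km >= 2953 OR aircraft <> 'A321' → 45
flight=V27: dist_km >= 2953 OR aircraft <> 'A321' → 55
flight=V36: dist_km >= 2953 OR aircraft <> 'A321' → 61
flight=V43: dist_km >= 2953 OR aircraft <> 'A321' → 65
flight=V45: dist_km >= 2953 OR aircraft <> 'A321' → 114
flight=V46: dist_km >= 2953 OR aircraft <> 'A321' → 104
flight=V51: dist_km >= 2953 OR aircraft <> 'A321' → 82
flight=V65: dist_km >= 2953 OR aircraft <> 'A321' → 58
flight=V72: dist_km >= 2953 OR aircraft <> 'A321' → 54
flight=V74: dist_km >= 2953 OR aircraft <> 'A321' → 68
flight=V75: dist_km >= 2953 OR aircraft <> 'A321' → 71
flight=V85: dist_km >= 2953 OR aircraft <> 'A321' → 78
flight=V99: dist_km >= 2953 OR aircraft <> 'A321' → 81

90, 45, 55, 61, 65, 114, 104, 82, 58, 54, 68, 71, 78, 81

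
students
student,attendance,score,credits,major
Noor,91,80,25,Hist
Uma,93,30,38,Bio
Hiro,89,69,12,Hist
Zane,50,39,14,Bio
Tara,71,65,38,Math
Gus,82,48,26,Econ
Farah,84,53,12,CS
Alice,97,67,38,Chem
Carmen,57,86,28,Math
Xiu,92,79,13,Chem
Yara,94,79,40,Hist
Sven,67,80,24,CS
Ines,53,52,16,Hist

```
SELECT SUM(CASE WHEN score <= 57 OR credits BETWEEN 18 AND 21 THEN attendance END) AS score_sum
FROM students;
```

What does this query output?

362

student=Noor: ✗
student=Uma: ✓ → 93
student=Hiro: ✗
student=Zane: ✓ → 50
student=Tara: ✗
student=Gus: ✓ → 82
student=Farah: ✓ → 84
student=Alice: ✗
student=Carmen: ✗
student=Xiu: ✗
student=Yara: ✗
student=Sven: ✗
student=Ines: ✓ → 53
score_sum = 93 + 50 + 82 + 84 + 53 = 362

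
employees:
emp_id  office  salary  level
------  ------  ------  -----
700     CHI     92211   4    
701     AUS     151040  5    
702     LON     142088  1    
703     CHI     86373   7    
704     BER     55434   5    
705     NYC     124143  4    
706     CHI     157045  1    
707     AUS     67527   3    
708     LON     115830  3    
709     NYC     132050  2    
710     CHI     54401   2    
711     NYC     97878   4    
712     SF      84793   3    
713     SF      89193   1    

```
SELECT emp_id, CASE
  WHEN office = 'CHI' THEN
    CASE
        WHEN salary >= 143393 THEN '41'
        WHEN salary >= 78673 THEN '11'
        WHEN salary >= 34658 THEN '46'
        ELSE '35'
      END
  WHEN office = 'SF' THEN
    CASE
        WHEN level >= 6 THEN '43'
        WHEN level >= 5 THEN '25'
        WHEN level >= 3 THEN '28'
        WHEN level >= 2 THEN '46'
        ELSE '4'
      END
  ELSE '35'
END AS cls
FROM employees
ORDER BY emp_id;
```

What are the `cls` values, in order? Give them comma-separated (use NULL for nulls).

11, 35, 35, 11, 35, 35, 41, 35, 35, 35, 46, 35, 28, 4

emp_id=700: office='CHI' → inner[salary >= 78673] → 11
emp_id=701: office='AUS' → outer ELSE → 35
emp_id=702: office='LON' → outer ELSE → 35
emp_id=703: office='CHI' → inner[salary >= 78673] → 11
emp_id=704: office='BER' → outer ELSE → 35
emp_id=705: office='NYC' → outer ELSE → 35
emp_id=706: office='CHI' → inner[salary >= 143393] → 41
emp_id=707: office='AUS' → outer ELSE → 35
emp_id=708: office='LON' → outer ELSE → 35
emp_id=709: office='NYC' → outer ELSE → 35
emp_id=710: office='CHI' → inner[salary >= 34658] → 46
emp_id=711: office='NYC' → outer ELSE → 35
emp_id=712: office='SF' → inner[level >= 3] → 28
emp_id=713: office='SF' → inner[ELSE] → 4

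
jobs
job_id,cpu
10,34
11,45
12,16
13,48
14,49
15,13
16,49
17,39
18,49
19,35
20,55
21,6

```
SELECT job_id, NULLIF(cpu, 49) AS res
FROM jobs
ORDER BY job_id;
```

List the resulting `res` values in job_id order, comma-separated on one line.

job_id=10: cpu=34 vs 49: differ → 34
job_id=11: cpu=45 vs 49: differ → 45
job_id=12: cpu=16 vs 49: differ → 16
job_id=13: cpu=48 vs 49: differ → 48
job_id=14: cpu=49 vs 49: equal → NULL
job_id=15: cpu=13 vs 49: differ → 13
job_id=16: cpu=49 vs 49: equal → NULL
job_id=17: cpu=39 vs 49: differ → 39
job_id=18: cpu=49 vs 49: equal → NULL
job_id=19: cpu=35 vs 49: differ → 35
job_id=20: cpu=55 vs 49: differ → 55
job_id=21: cpu=6 vs 49: differ → 6

34, 45, 16, 48, NULL, 13, NULL, 39, NULL, 35, 55, 6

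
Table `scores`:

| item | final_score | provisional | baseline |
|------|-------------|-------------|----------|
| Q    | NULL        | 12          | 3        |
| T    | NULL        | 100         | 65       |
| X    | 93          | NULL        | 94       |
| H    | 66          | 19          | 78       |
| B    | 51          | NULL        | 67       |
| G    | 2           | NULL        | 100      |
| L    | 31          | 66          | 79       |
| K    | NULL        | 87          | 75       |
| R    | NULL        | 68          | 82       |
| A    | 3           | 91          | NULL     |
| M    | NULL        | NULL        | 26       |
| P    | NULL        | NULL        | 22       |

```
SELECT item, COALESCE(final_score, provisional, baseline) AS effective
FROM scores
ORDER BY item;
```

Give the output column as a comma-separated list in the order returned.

item=A: final_score=3 → 3
item=B: final_score=51 → 51
item=G: final_score=2 → 2
item=H: final_score=66 → 66
item=K: final_score=NULL, provisional=87 → 87
item=L: final_score=31 → 31
item=M: final_score=NULL, provisional=NULL, baseline=26 → 26
item=P: final_score=NULL, provisional=NULL, baseline=22 → 22
item=Q: final_score=NULL, provisional=12 → 12
item=R: final_score=NULL, provisional=68 → 68
item=T: final_score=NULL, provisional=100 → 100
item=X: final_score=93 → 93

3, 51, 2, 66, 87, 31, 26, 22, 12, 68, 100, 93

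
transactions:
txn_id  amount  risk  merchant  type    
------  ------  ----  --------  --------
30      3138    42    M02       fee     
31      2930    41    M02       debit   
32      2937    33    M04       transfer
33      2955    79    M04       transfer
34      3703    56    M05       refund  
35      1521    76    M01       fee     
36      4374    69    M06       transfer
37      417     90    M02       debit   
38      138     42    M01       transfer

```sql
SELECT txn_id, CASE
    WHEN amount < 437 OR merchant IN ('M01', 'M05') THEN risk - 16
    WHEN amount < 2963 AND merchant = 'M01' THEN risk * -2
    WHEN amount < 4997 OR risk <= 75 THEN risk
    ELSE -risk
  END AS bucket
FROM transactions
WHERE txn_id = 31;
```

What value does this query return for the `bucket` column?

41

txn_id = 31: amount=2930, risk=41, merchant=M02, type=debit.
amount < 437 OR merchant IN ('M01', 'M05') → false
amount < 2963 AND merchant = 'M01' → false
amount < 4997 OR risk <= 75 → true → 41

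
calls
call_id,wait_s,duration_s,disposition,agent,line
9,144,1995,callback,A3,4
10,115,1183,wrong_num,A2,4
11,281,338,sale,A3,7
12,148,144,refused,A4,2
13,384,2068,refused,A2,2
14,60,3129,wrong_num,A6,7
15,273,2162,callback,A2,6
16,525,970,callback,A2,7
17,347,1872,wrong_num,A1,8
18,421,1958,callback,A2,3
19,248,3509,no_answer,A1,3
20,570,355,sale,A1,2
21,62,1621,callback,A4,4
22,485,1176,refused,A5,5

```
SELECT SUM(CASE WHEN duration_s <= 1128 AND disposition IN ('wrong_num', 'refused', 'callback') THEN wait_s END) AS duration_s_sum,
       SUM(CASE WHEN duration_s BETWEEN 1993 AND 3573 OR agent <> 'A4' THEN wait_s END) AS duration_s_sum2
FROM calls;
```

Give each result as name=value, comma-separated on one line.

duration_s_sum=673, duration_s_sum2=3853

[duration_s_sum: duration_s <= 1128 AND disposition IN ('wrong_num', 'refused', 'callback')]
call_id=9: ✗
call_id=10: ✗
call_id=11: ✗
call_id=12: ✓ → 148
call_id=13: ✗
call_id=14: ✗
call_id=15: ✗
call_id=16: ✓ → 525
call_id=17: ✗
call_id=18: ✗
call_id=19: ✗
call_id=20: ✗
call_id=21: ✗
call_id=22: ✗
duration_s_sum = 148 + 525 = 673
—
[duration_s_sum2: duration_s BETWEEN 1993 AND 3573 OR agent <> 'A4']
call_id=9: ✓ → 144
call_id=10: ✓ → 115
call_id=11: ✓ → 281
call_id=12: ✗
call_id=13: ✓ → 384
call_id=14: ✓ → 60
call_id=15: ✓ → 273
call_id=16: ✓ → 525
call_id=17: ✓ → 347
call_id=18: ✓ → 421
call_id=19: ✓ → 248
call_id=20: ✓ → 570
call_id=21: ✗
call_id=22: ✓ → 485
duration_s_sum2 = 144 + 115 + 281 + 384 + 60 + 273 + 525 + 347 + 421 + 248 + 570 + 485 = 3853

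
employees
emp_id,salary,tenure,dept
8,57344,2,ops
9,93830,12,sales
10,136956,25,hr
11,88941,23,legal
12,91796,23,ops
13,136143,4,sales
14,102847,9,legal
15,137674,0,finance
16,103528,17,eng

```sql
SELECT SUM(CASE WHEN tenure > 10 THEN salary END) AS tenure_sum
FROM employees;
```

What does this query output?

515051

emp_id=8: ✗
emp_id=9: ✓ → 93830
emp_id=10: ✓ → 136956
emp_id=11: ✓ → 88941
emp_id=12: ✓ → 91796
emp_id=13: ✗
emp_id=14: ✗
emp_id=15: ✗
emp_id=16: ✓ → 103528
tenure_sum = 93830 + 136956 + 88941 + 91796 + 103528 = 515051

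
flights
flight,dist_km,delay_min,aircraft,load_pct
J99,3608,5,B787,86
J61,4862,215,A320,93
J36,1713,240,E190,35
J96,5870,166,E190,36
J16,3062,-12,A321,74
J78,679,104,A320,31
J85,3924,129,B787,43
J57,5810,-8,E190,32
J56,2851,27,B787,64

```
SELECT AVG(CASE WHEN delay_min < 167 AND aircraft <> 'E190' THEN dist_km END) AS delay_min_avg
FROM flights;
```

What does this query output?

2824.8

flight=J99: ✓ → 3608
flight=J61: ✗
flight=J36: ✗
flight=J96: ✗
flight=J16: ✓ → 3062
flight=J78: ✓ → 679
flight=J85: ✓ → 3924
flight=J57: ✗
flight=J56: ✓ → 2851
delay_min_avg = (3608 + 3062 + 679 + 3924 + 2851) / 5 = 2824.8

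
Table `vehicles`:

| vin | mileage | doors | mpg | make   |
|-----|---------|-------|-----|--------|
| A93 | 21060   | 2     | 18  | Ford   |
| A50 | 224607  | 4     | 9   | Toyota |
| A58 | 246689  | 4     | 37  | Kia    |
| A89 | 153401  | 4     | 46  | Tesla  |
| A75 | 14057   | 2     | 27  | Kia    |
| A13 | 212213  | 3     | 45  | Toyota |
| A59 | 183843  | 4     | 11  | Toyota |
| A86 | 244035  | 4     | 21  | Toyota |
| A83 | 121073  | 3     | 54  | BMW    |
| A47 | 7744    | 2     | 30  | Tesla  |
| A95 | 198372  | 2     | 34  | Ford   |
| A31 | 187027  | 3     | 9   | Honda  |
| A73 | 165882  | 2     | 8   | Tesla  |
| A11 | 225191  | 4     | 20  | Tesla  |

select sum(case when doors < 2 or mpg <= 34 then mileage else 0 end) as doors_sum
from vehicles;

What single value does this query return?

vin=A93: ✓ → 21060
vin=A50: ✓ → 224607
vin=A58: ✗
vin=A89: ✗
vin=A75: ✓ → 14057
vin=A13: ✗
vin=A59: ✓ → 183843
vin=A86: ✓ → 244035
vin=A83: ✗
vin=A47: ✓ → 7744
vin=A95: ✓ → 198372
vin=A31: ✓ → 187027
vin=A73: ✓ → 165882
vin=A11: ✓ → 225191
doors_sum = 21060 + 224607 + 14057 + 183843 + 244035 + 7744 + 198372 + 187027 + 165882 + 225191 = 1471818

1471818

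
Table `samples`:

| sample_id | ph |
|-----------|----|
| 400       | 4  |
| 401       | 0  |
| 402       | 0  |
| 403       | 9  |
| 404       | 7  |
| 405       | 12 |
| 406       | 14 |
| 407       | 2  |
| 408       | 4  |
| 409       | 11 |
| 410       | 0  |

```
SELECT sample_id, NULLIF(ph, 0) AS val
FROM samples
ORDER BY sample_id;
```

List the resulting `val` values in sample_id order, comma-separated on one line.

sample_id=400: ph=4 vs 0: differ → 4
sample_id=401: ph=0 vs 0: equal → NULL
sample_id=402: ph=0 vs 0: equal → NULL
sample_id=403: ph=9 vs 0: differ → 9
sample_id=404: ph=7 vs 0: differ → 7
sample_id=405: ph=12 vs 0: differ → 12
sample_id=406: ph=14 vs 0: differ → 14
sample_id=407: ph=2 vs 0: differ → 2
sample_id=408: ph=4 vs 0: differ → 4
sample_id=409: ph=11 vs 0: differ → 11
sample_id=410: ph=0 vs 0: equal → NULL

4, NULL, NULL, 9, 7, 12, 14, 2, 4, 11, NULL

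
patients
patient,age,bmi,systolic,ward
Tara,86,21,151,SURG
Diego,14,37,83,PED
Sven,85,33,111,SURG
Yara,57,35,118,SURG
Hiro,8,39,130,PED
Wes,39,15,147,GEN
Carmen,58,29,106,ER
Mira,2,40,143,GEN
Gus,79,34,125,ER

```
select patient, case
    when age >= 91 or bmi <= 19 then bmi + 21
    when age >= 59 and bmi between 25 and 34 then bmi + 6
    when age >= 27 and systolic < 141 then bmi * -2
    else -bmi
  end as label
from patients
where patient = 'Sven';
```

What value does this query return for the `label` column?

patient = Sven: age=85, bmi=33, systolic=111, ward=SURG.
age >= 91 or bmi <= 19 → false
age >= 59 and bmi between 25 and 34 → true → 39

39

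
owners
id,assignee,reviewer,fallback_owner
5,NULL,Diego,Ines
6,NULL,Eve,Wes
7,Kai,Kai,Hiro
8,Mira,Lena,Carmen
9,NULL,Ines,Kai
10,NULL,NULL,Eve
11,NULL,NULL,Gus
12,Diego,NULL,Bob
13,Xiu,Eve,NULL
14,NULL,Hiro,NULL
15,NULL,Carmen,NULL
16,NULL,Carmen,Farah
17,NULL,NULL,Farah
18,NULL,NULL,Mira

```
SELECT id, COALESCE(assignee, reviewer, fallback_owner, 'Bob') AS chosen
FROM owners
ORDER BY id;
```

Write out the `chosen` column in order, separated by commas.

id=5: assignee=NULL, reviewer=Diego → Diego
id=6: assignee=NULL, reviewer=Eve → Eve
id=7: assignee=Kai → Kai
id=8: assignee=Mira → Mira
id=9: assignee=NULL, reviewer=Ines → Ines
id=10: assignee=NULL, reviewer=NULL, fallback_owner=Eve → Eve
id=11: assignee=NULL, reviewer=NULL, fallback_owner=Gus → Gus
id=12: assignee=Diego → Diego
id=13: assignee=Xiu → Xiu
id=14: assignee=NULL, reviewer=Hiro → Hiro
id=15: assignee=NULL, reviewer=Carmen → Carmen
id=16: assignee=NULL, reviewer=Carmen → Carmen
id=17: assignee=NULL, reviewer=NULL, fallback_owner=Farah → Farah
id=18: assignee=NULL, reviewer=NULL, fallback_owner=Mira → Mira

Diego, Eve, Kai, Mira, Ines, Eve, Gus, Diego, Xiu, Hiro, Carmen, Carmen, Farah, Mira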